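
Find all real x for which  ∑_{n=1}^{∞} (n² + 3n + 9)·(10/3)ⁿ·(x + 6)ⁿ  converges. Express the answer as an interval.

(-63/10, -57/10)

The ratio of consecutive coefficients is [((n+1)² + 3(n+1) + 9)/(n² + 3n + 9)] · 10/3 → 10/3.
Hence the series converges for |x + 6| < 1/(10/3) = 3/10, so the radius of convergence is 3/10.
Check x = -57/10: the terms do not tend to 0, so the series diverges.
Endpoint x = -63/10: the n-th term does not approach 0; divergence by the term test.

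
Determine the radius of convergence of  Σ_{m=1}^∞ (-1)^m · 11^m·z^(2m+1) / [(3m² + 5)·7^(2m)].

R = 7√11/11

Apply the ratio test: |a_{m+1}| / |a_m| = [(3m² + 5)/(3(m+1)² + 5)] · 11/49, which tends to 11/49 as m → ∞.
Since the exponent of z increases by 2 each term, convergence requires |z|² < 49/11, hence R = 7√11/11.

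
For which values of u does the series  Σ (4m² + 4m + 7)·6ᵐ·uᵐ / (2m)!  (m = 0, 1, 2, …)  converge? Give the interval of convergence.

(−∞, ∞)

By the ratio test, |a_{m+1}/a_m| = (4(m+1)² + 4(m+1) + 7)/(4m² + 4m + 7) · 6 · 1/[(2m+1)·(2m+2)] → 0.
Since the limit is 0 < 1 for every u, the series converges on all of ℝ and R = ∞.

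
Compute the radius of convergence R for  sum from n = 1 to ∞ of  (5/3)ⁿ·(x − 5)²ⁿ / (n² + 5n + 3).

R = √15/5

The ratio of consecutive coefficients is [(n² + 5n + 3)/((n+1)² + 5(n+1) + 3)] · 5/3 → 5/3.
Successive powers of (x − 5) differ by 2, so the series converges when |x − 5|² · 5/3 < 1, i.e. |x − 5| < √(3/5). So R = √15/5.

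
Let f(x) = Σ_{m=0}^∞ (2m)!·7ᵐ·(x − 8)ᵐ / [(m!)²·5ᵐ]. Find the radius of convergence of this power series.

The ratio of consecutive coefficients is (2m+1)·(2m+2)/(m+1)² · 7/5 → 28/5.
Thus R = 1/(28/5) = 5/28.

R = 5/28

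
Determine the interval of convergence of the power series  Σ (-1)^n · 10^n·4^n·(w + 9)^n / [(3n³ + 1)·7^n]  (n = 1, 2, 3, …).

[-367/40, -353/40]

The ratio of consecutive coefficients is [(3n³ + 1)/(3(n+1)³ + 1)] · 10·4/7 → 40/7.
The series converges when 40/7 · |w + 9| < 1, giving R = 7/40.
At w = -353/40: the terms are on the order of 1/n³, so the series converges absolutely by comparison with the p-series (p = 3 > 1).
Endpoint w = -367/40: the terms are on the order of 1/n³, so the series converges absolutely by comparison with the p-series (p = 3 > 1).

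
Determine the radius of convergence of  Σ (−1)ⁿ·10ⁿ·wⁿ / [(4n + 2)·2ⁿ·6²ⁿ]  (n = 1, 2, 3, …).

The ratio of consecutive coefficients is [(4n + 2)/(4(n+1) + 2)] · 10/(2·36) → 5/36.
Convergence for |w| · 5/36 < 1, i.e. |w| < 36/5. So R = 36/5.

R = 36/5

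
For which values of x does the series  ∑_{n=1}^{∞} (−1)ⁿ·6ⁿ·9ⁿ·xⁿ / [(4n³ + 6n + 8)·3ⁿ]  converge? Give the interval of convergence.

Ratio test: |a_{n+1}/a_n| = [(4n³ + 6n + 8)/(4(n+1)³ + 6(n+1) + 8)] · 6·9/3 → 18 as n → ∞.
The series converges when 18 · |x| < 1, giving R = 1/18.
When x = 1/18, the series is dominated by a constant times Σ 1/n³, which converges (p = 3 > 1).
Check x = -1/18: the series is dominated by a constant times Σ 1/n³, which converges (p = 3 > 1).

[-1/18, 1/18]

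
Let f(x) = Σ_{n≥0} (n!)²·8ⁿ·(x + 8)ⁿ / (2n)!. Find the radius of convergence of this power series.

R = 1/2

Ratio test: |a_{n+1}/a_n| = (n+1)²/[(2n+1)·(2n+2)] · 8 → 2 as n → ∞.
Thus R = 1/(2) = 1/2.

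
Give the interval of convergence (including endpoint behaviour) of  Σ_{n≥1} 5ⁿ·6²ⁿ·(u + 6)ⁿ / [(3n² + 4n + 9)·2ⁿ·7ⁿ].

Ratio test: |a_{n+1}/a_n| = [(3n² + 4n + 9)/(3(n+1)² + 4(n+1) + 9)] · 5·36/(2·7) → 90/7 as n → ∞.
Thus R = 1/(90/7) = 7/90.
When u = -533/90, the terms are on the order of 1/n², so the series converges absolutely by comparison with the p-series (p = 2 > 1).
Check u = -547/90: the series is dominated by a constant times Σ 1/n², which converges (p = 2 > 1).

[-547/90, -533/90]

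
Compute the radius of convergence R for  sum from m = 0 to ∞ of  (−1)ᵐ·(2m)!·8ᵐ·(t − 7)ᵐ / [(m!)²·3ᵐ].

R = 3/32

Apply the ratio test: |a_{m+1}| / |a_m| = (2m+1)·(2m+2)/(m+1)² · 8/3, which tends to 32/3 as m → ∞.
The series converges when 32/3 · |t − 7| < 1, giving R = 3/32.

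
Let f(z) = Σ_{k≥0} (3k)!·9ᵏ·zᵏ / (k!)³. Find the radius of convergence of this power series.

R = 1/243

By the ratio test, |a_{k+1}/a_k| = (3k+1)·(3k+2)·(3k+3)/(k+1)³ · 9 → 243.
Thus R = 1/(243) = 1/243.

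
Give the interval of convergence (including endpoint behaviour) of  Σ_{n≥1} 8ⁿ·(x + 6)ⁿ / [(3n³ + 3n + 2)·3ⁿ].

Ratio test: |a_{n+1}/a_n| = [(3n³ + 3n + 2)/(3(n+1)³ + 3(n+1) + 2)] · 8/3 → 8/3 as n → ∞.
Hence the series converges for |x + 6| < 1/(8/3) = 3/8, so the radius of convergence is 3/8.
Endpoint x = -45/8: absolute convergence follows by limit comparison with Σ 1/n³.
At x = -51/8: absolute convergence follows by limit comparison with Σ 1/n³.

[-51/8, -45/8]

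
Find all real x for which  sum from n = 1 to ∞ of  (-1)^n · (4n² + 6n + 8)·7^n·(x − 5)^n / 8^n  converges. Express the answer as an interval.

(27/7, 43/7)

Apply the ratio test: |a_{n+1}| / |a_n| = [(4(n+1)² + 6(n+1) + 8)/(4n² + 6n + 8)] · 7/8, which tends to 7/8 as n → ∞.
Hence the series converges for |x − 5| < 1/(7/8) = 8/7, so the radius of convergence is 8/7.
Endpoint x = 43/7: the n-th term does not approach 0; divergence by the term test.
When x = 27/7, the n-th term does not approach 0; divergence by the term test.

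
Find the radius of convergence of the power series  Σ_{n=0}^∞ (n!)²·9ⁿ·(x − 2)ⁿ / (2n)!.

R = 4/9

Ratio test: |a_{n+1}/a_n| = (n+1)²/[(2n+1)·(2n+2)] · 9 → 9/4 as n → ∞.
The series converges when 9/4 · |x − 2| < 1, giving R = 4/9.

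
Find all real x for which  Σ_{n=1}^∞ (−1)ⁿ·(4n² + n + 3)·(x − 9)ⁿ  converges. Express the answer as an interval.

By the ratio test, |a_{n+1}/a_n| = (4(n+1)² + (n+1) + 3)/(4n² + n + 3) → 1.
Hence R = 1.
Check x = 10: the terms do not tend to 0, so the series diverges.
Check x = 8: the terms have absolute value of order n², which does not tend to 0, so the series diverges by the divergence test.

(8, 10)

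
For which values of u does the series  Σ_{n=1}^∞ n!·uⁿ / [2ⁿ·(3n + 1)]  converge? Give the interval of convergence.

{0}

The ratio of consecutive coefficients is (n+1) · 1/2 · (3n + 1)/(3(n+1) + 1) → ∞.
Since the ratio → ∞, the series diverges for every u ≠ 0, and R = 0.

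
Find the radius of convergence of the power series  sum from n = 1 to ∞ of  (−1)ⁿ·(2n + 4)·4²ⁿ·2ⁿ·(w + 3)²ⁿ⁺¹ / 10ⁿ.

By the ratio test, |a_{n+1}/a_n| = [(2(n+1) + 4)/(2n + 4)] · 16·2/10 → 16/5.
Writing y = (w + 3)², the series in y has radius 5/16, so |w + 3| < √(5/16) and R = √5/4.

R = √5/4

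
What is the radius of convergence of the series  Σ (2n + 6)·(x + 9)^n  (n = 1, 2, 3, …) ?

Ratio test: |a_{n+1}/a_n| = (2(n+1) + 6)/(2n + 6) → 1 as n → ∞.
Convergence for |x + 9| < 1, so R = 1.

R = 1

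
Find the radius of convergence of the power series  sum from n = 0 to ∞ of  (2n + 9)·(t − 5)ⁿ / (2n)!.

The ratio of consecutive coefficients is (2(n+1) + 9)/(2n + 9) · 1/[(2n+1)·(2n+2)] → 0.
The ratio tends to 0 regardless of t, hence R = ∞.

R = ∞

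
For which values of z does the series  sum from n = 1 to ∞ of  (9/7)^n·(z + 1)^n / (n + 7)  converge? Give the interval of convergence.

The ratio of consecutive coefficients is [(n + 7)/((n+1) + 7)] · 9/7 → 9/7.
Convergence for |z + 1| · 9/7 < 1, i.e. |z + 1| < 7/9. So R = 7/9.
At z = -2/9: the terms behave like c/n; limit comparison with the harmonic series gives divergence.
Endpoint z = -16/9: an alternating series whose terms decrease to 0 in absolute value, so it converges by the Leibniz criterion.

[-16/9, -2/9)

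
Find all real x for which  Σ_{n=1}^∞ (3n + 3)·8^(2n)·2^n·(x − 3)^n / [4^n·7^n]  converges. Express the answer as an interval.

Ratio test: |a_{n+1}/a_n| = [(3(n+1) + 3)/(3n + 3)] · 64·2/(4·7) → 32/7 as n → ∞.
Convergence for |x − 3| · 32/7 < 1, i.e. |x − 3| < 7/32. So R = 7/32.
Endpoint x = 103/32: the terms have absolute value of order n, which does not tend to 0, so the series diverges by the divergence test.
Check x = 89/32: the terms do not tend to 0, so the series diverges.

(89/32, 103/32)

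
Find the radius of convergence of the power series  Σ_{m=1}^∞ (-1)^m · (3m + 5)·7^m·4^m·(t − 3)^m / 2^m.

R = 1/14

By the ratio test, |a_{m+1}/a_m| = [(3(m+1) + 5)/(3m + 5)] · 7·4/2 → 14.
Hence the series converges for |t − 3| < 1/(14) = 1/14, so the radius of convergence is 1/14.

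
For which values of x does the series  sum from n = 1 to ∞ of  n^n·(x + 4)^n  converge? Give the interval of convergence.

{-4}

Applying the root test, |a_n|^(1/n) = n → ∞.
Since the n-th root of |a_n| is unbounded, the series converges only at x = -4; R = 0.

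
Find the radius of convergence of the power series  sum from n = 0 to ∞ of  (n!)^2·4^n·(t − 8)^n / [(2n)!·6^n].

R = 6

Apply the ratio test: |a_{n+1}| / |a_n| = (n+1)²/[(2n+1)·(2n+2)] · 4/6, which tends to 1/6 as n → ∞.
Convergence for |t − 8| · 1/6 < 1, i.e. |t − 8| < 6. So R = 6.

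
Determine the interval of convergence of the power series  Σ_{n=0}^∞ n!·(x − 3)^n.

{3}

By the ratio test, |a_{n+1}/a_n| = (n+1) → ∞.
Since the ratio → ∞, the series diverges for every x ≠ 3, and R = 0.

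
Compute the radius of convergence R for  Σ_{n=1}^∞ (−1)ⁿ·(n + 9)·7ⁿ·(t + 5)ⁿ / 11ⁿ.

The ratio of consecutive coefficients is [((n+1) + 9)/(n + 9)] · 7/11 → 7/11.
Thus R = 1/(7/11) = 11/7.

R = 11/7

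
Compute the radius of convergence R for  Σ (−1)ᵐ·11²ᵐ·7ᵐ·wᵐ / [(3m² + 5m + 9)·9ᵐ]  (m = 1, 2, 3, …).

R = 9/847

By the ratio test, |a_{m+1}/a_m| = [(3m² + 5m + 9)/(3(m+1)² + 5(m+1) + 9)] · 121·7/9 → 847/9.
Hence the series converges for |w| < 1/(847/9) = 9/847, so the radius of convergence is 9/847.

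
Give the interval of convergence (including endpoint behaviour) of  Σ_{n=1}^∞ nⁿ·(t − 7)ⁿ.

Applying the root test, |a_n|^(1/n) = n → ∞.
Since the n-th root of |a_n| is unbounded, the series converges only at t = 7; R = 0.

{7}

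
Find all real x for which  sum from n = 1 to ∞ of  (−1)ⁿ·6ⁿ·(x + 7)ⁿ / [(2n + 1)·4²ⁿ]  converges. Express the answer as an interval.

By the ratio test, |a_{n+1}/a_n| = [(2n + 1)/(2(n+1) + 1)] · 6/16 → 3/8.
The series converges when 3/8 · |x + 7| < 1, giving R = 8/3.
When x = -13/3, the terms alternate in sign and decrease monotonically to 0 in absolute value (size ~ c/n), so the alternating series test gives convergence.
Endpoint x = -29/3: the terms are asymptotic to a nonzero constant times 1/n, so the series diverges by limit comparison with Σ 1/n.

(-29/3, -13/3]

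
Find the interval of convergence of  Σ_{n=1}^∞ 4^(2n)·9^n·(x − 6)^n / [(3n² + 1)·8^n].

Apply the ratio test: |a_{n+1}| / |a_n| = [(3n² + 1)/(3(n+1)² + 1)] · 16·9/8, which tends to 18 as n → ∞.
Hence the series converges for |x − 6| < 1/(18) = 1/18, so the radius of convergence is 1/18.
Endpoint x = 109/18: absolute convergence follows by limit comparison with Σ 1/n².
Endpoint x = 107/18: the series is dominated by a constant times Σ 1/n², which converges (p = 2 > 1).

[107/18, 109/18]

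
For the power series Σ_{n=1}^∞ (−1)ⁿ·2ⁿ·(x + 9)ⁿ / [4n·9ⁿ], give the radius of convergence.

R = 9/2

Apply the ratio test: |a_{n+1}| / |a_n| = [4n/4(n+1)] · 2/9, which tends to 2/9 as n → ∞.
Hence the series converges for |x + 9| < 1/(2/9) = 9/2, so the radius of convergence is 9/2.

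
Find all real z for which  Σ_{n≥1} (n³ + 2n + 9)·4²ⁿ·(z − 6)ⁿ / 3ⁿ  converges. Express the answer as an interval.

Ratio test: |a_{n+1}/a_n| = [((n+1)³ + 2(n+1) + 9)/(n³ + 2n + 9)] · 16/3 → 16/3 as n → ∞.
The series converges when 16/3 · |z − 6| < 1, giving R = 3/16.
Check z = 99/16: the n-th term does not approach 0; divergence by the term test.
Check z = 93/16: the terms have absolute value of order n³, which does not tend to 0, so the series diverges by the divergence test.

(93/16, 99/16)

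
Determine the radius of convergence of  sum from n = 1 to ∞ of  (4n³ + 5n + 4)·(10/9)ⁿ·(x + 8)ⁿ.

R = 9/10

By the ratio test, |a_{n+1}/a_n| = [(4(n+1)³ + 5(n+1) + 4)/(4n³ + 5n + 4)] · 10/9 → 10/9.
Hence the series converges for |x + 8| < 1/(10/9) = 9/10, so the radius of convergence is 9/10.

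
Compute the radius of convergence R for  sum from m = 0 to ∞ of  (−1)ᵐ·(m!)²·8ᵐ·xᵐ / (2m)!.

R = 1/2

The ratio of consecutive coefficients is (m+1)²/[(2m+1)·(2m+2)] · 8 → 2.
Hence the series converges for |x| < 1/(2) = 1/2, so the radius of convergence is 1/2.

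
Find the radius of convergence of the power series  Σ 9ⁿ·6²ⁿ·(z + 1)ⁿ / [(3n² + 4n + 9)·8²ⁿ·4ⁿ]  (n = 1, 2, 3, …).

R = 64/81

Apply the ratio test: |a_{n+1}| / |a_n| = [(3n² + 4n + 9)/(3(n+1)² + 4(n+1) + 9)] · 9·36/(64·4), which tends to 81/64 as n → ∞.
Thus R = 1/(81/64) = 64/81.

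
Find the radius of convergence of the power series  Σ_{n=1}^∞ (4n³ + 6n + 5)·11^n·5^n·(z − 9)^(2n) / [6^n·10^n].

R = 2√33/11

Apply the ratio test: |a_{n+1}| / |a_n| = [(4(n+1)³ + 6(n+1) + 5)/(4n³ + 6n + 5)] · 11·5/(6·10), which tends to 11/12 as n → ∞.
Since the exponent of (z − 9) increases by 2 each term, convergence requires |z − 9|² < 12/11, hence R = 2√33/11.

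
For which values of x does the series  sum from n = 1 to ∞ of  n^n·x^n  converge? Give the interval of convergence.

Root test: |a_n|^(1/n) = n → ∞.
Since the n-th root of |a_n| is unbounded, the series converges only at x = 0; R = 0.

{0}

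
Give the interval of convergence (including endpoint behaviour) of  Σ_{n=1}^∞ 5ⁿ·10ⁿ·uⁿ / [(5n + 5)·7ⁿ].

[-7/50, 7/50)

The ratio of consecutive coefficients is [(5n + 5)/(5(n+1) + 5)] · 5·10/7 → 50/7.
Hence the series converges for |u| < 1/(50/7) = 7/50, so the radius of convergence is 7/50.
At u = 7/50: comparison with the harmonic series Σ 1/n shows the series diverges.
When u = -7/50, convergence follows from the alternating series test (terms decrease monotonically to 0).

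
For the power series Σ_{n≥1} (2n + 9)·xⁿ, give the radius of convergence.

Apply the ratio test: |a_{n+1}| / |a_n| = (2(n+1) + 9)/(2n + 9), which tends to 1 as n → ∞.
Hence R = 1.

R = 1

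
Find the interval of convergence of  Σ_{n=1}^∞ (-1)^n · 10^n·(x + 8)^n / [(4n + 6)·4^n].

(-42/5, -38/5]

Apply the ratio test: |a_{n+1}| / |a_n| = [(4n + 6)/(4(n+1) + 6)] · 10/4, which tends to 5/2 as n → ∞.
Convergence for |x + 8| · 5/2 < 1, i.e. |x + 8| < 2/5. So R = 2/5.
At x = -38/5: the terms alternate in sign and decrease monotonically to 0 in absolute value (size ~ c/n), so the alternating series test gives convergence.
Endpoint x = -42/5: the terms are asymptotic to a nonzero constant times 1/n, so the series diverges by limit comparison with Σ 1/n.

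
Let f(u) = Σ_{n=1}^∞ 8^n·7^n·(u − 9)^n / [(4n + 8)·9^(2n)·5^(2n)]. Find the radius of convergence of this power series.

The ratio of consecutive coefficients is [(4n + 8)/(4(n+1) + 8)] · 8·7/(81·25) → 56/2025.
Hence the series converges for |u − 9| < 1/(56/2025) = 2025/56, so the radius of convergence is 2025/56.

R = 2025/56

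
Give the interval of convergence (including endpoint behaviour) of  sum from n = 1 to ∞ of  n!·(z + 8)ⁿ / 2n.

Apply the ratio test: |a_{n+1}| / |a_n| = (n+1) · 2n/2(n+1), which tends to ∞ as n → ∞.
The terms grow without bound for any (z + 8) ≠ 0, so R = 0 (convergence only at z = -8).

{-8}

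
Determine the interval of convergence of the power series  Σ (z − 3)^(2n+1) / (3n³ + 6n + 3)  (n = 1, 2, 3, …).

[2, 4]

Apply the ratio test: |a_{n+1}| / |a_n| = (3n³ + 6n + 3)/(3(n+1)³ + 6(n+1) + 3), which tends to 1 as n → ∞.
Writing y = (z − 3)², the series in y has radius 1, so |z − 3| < √(1) = 1 and R = 1.
At z = 4: the terms are on the order of 1/n³, so the series converges absolutely by comparison with the p-series (p = 3 > 1).
Endpoint z = 2: the series is dominated by a constant times Σ 1/n³, which converges (p = 3 > 1).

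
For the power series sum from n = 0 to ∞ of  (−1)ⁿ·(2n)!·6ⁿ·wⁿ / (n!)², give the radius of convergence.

By the ratio test, |a_{n+1}/a_n| = (2n+1)·(2n+2)/(n+1)² · 6 → 24.
The series converges when 24 · |w| < 1, giving R = 1/24.

R = 1/24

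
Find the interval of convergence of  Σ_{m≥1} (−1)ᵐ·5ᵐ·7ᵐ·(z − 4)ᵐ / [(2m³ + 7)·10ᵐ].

Ratio test: |a_{m+1}/a_m| = [(2m³ + 7)/(2(m+1)³ + 7)] · 5·7/10 → 7/2 as m → ∞.
The series converges when 7/2 · |z − 4| < 1, giving R = 2/7.
When z = 30/7, absolute convergence follows by limit comparison with Σ 1/m³.
When z = 26/7, absolute convergence follows by limit comparison with Σ 1/m³.

[26/7, 30/7]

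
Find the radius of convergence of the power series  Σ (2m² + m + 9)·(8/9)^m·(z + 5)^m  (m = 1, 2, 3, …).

The ratio of consecutive coefficients is [(2(m+1)² + (m+1) + 9)/(2m² + m + 9)] · 8/9 → 8/9.
The series converges when 8/9 · |z + 5| < 1, giving R = 9/8.

R = 9/8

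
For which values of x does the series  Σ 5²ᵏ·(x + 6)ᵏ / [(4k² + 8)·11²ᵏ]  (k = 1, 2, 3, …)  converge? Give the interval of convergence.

The ratio of consecutive coefficients is [(4k² + 8)/(4(k+1)² + 8)] · 25/121 → 25/121.
Convergence for |x + 6| · 25/121 < 1, i.e. |x + 6| < 121/25. So R = 121/25.
Endpoint x = -29/25: the series is dominated by a constant times Σ 1/k², which converges (p = 2 > 1).
When x = -271/25, absolute convergence follows by limit comparison with Σ 1/k².

[-271/25, -29/25]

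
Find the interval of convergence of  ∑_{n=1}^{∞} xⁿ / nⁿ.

(−∞, ∞)

Root test: |a_n|^(1/n) = 1/n → 0.
Since the n-th root of |a_n| tends to 0, the series converges for all real x; R = ∞.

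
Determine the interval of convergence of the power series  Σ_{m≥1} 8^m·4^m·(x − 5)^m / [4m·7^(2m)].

[111/32, 209/32)

Ratio test: |a_{m+1}/a_m| = [4m/4(m+1)] · 8·4/49 → 32/49 as m → ∞.
Convergence for |x − 5| · 32/49 < 1, i.e. |x − 5| < 49/32. So R = 49/32.
When x = 209/32, comparison with the harmonic series Σ 1/m shows the series diverges.
At x = 111/32: the terms alternate in sign and decrease monotonically to 0 in absolute value (size ~ c/m), so the alternating series test gives convergence.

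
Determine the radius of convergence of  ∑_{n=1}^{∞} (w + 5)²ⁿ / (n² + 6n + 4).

Ratio test: |a_{n+1}/a_n| = (n² + 6n + 4)/((n+1)² + 6(n+1) + 4) → 1 as n → ∞.
Successive powers of (w + 5) differ by 2, so the series converges when |w + 5|² · 1 < 1, i.e. |w + 5| < √(1) = 1. So R = 1.

R = 1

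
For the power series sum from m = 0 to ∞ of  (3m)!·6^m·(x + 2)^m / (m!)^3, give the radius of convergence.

R = 1/162

Ratio test: |a_{m+1}/a_m| = (3m+1)·(3m+2)·(3m+3)/(m+1)³ · 6 → 162 as m → ∞.
Thus R = 1/(162) = 1/162.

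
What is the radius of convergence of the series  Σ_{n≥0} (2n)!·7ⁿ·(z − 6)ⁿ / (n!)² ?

Ratio test: |a_{n+1}/a_n| = (2n+1)·(2n+2)/(n+1)² · 7 → 28 as n → ∞.
Convergence for |z − 6| · 28 < 1, i.e. |z − 6| < 1/28. So R = 1/28.

R = 1/28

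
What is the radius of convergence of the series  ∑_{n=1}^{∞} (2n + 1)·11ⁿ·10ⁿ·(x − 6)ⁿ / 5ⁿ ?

By the ratio test, |a_{n+1}/a_n| = [(2(n+1) + 1)/(2n + 1)] · 11·10/5 → 22.
Convergence for |x − 6| · 22 < 1, i.e. |x − 6| < 1/22. So R = 1/22.

R = 1/22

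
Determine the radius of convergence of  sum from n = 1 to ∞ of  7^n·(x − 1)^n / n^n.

R = ∞

Root test: |a_n|^(1/n) = 7/n → 0.
The limit is 0 for every x, so R = ∞.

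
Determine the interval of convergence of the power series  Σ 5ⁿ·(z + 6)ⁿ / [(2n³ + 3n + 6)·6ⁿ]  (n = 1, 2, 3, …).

[-36/5, -24/5]

By the ratio test, |a_{n+1}/a_n| = [(2n³ + 3n + 6)/(2(n+1)³ + 3(n+1) + 6)] · 5/6 → 5/6.
The series converges when 5/6 · |z + 6| < 1, giving R = 6/5.
At z = -24/5: absolute convergence follows by limit comparison with Σ 1/n³.
When z = -36/5, absolute convergence follows by limit comparison with Σ 1/n³.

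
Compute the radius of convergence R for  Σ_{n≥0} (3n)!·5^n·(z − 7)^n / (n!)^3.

The ratio of consecutive coefficients is (3n+1)·(3n+2)·(3n+3)/(n+1)³ · 5 → 135.
Convergence for |z − 7| · 135 < 1, i.e. |z − 7| < 1/135. So R = 1/135.

R = 1/135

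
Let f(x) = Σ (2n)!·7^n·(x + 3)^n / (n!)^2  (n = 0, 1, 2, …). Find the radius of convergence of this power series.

By the ratio test, |a_{n+1}/a_n| = (2n+1)·(2n+2)/(n+1)² · 7 → 28.
Convergence for |x + 3| · 28 < 1, i.e. |x + 3| < 1/28. So R = 1/28.

R = 1/28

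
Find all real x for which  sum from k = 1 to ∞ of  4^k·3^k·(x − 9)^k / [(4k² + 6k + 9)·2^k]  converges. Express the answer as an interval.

[53/6, 55/6]

By the ratio test, |a_{k+1}/a_k| = [(4k² + 6k + 9)/(4(k+1)² + 6(k+1) + 9)] · 4·3/2 → 6.
Convergence for |x − 9| · 6 < 1, i.e. |x − 9| < 1/6. So R = 1/6.
When x = 55/6, the series is dominated by a constant times Σ 1/k², which converges (p = 2 > 1).
Endpoint x = 53/6: the series is dominated by a constant times Σ 1/k², which converges (p = 2 > 1).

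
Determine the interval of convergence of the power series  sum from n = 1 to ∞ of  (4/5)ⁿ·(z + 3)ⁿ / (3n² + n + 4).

[-17/4, -7/4]

Apply the ratio test: |a_{n+1}| / |a_n| = [(3n² + n + 4)/(3(n+1)² + (n+1) + 4)] · 4/5, which tends to 4/5 as n → ∞.
The series converges when 4/5 · |z + 3| < 1, giving R = 5/4.
When z = -7/4, absolute convergence follows by limit comparison with Σ 1/n².
When z = -17/4, absolute convergence follows by limit comparison with Σ 1/n².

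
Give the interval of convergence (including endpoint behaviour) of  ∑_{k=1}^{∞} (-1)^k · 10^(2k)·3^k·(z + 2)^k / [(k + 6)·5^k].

(-121/60, -119/60]

Ratio test: |a_{k+1}/a_k| = [(k + 6)/((k+1) + 6)] · 100·3/5 → 60 as k → ∞.
Thus R = 1/(60) = 1/60.
Check z = -119/60: an alternating series whose terms decrease to 0 in absolute value, so it converges by the Leibniz criterion.
Endpoint z = -121/60: comparison with the harmonic series Σ 1/k shows the series diverges.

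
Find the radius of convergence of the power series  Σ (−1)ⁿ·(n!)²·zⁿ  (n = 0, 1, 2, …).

The ratio of consecutive coefficients is (n+1)² → ∞.
The ratio grows without bound, so the series diverges whenever z ≠ 0; it converges only at z = 0. R = 0.

R = 0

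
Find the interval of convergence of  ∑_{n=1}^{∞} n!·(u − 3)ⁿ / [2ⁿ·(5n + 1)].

{3}

Apply the ratio test: |a_{n+1}| / |a_n| = (n+1) · 1/2 · (5n + 1)/(5(n+1) + 1), which tends to ∞ as n → ∞.
Since the ratio → ∞, the series diverges for every u ≠ 3, and R = 0.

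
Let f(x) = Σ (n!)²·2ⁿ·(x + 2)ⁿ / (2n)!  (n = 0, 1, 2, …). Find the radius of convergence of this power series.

By the ratio test, |a_{n+1}/a_n| = (n+1)²/[(2n+1)·(2n+2)] · 2 → 1/2.
The series converges when 1/2 · |x + 2| < 1, giving R = 2.

R = 2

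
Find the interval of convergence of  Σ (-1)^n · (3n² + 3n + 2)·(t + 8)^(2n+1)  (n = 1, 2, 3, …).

(-9, -7)

By the ratio test, |a_{n+1}/a_n| = (3(n+1)² + 3(n+1) + 2)/(3n² + 3n + 2) → 1.
Writing y = (t + 8)², the series in y has radius 1, so |t + 8| < √(1) = 1 and R = 1.
When t = -7, the n-th term does not approach 0; divergence by the term test.
At t = -9: the terms have absolute value of order n², which does not tend to 0, so the series diverges by the divergence test.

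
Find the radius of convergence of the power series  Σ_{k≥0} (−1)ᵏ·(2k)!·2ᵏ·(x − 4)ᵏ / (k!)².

R = 1/8

Apply the ratio test: |a_{k+1}| / |a_k| = (2k+1)·(2k+2)/(k+1)² · 2, which tends to 8 as k → ∞.
Hence the series converges for |x − 4| < 1/(8) = 1/8, so the radius of convergence is 1/8.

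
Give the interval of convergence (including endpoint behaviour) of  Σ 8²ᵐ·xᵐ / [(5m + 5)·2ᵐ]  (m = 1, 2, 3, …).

Ratio test: |a_{m+1}/a_m| = [(5m + 5)/(5(m+1) + 5)] · 64/2 → 32 as m → ∞.
The series converges when 32 · |x| < 1, giving R = 1/32.
Check x = 1/32: the terms are asymptotic to a nonzero constant times 1/m, so the series diverges by limit comparison with Σ 1/m.
Check x = -1/32: convergence follows from the alternating series test (terms decrease monotonically to 0).

[-1/32, 1/32)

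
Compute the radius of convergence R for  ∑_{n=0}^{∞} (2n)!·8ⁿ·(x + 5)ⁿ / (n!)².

By the ratio test, |a_{n+1}/a_n| = (2n+1)·(2n+2)/(n+1)² · 8 → 32.
Thus R = 1/(32) = 1/32.

R = 1/32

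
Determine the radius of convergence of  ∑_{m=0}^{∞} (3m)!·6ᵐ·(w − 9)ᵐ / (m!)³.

Ratio test: |a_{m+1}/a_m| = (3m+1)·(3m+2)·(3m+3)/(m+1)³ · 6 → 162 as m → ∞.
Thus R = 1/(162) = 1/162.

R = 1/162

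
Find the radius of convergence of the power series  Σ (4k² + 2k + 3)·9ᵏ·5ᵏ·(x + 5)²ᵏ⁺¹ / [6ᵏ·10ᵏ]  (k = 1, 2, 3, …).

Ratio test: |a_{k+1}/a_k| = [(4(k+1)² + 2(k+1) + 3)/(4k² + 2k + 3)] · 9·5/(6·10) → 3/4 as k → ∞.
Successive powers of (x + 5) differ by 2, so the series converges when |x + 5|² · 3/4 < 1, i.e. |x + 5| < √(4/3). So R = 2√3/3.

R = 2√3/3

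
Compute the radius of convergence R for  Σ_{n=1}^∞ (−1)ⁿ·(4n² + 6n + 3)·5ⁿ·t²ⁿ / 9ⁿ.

By the ratio test, |a_{n+1}/a_n| = [(4(n+1)² + 6(n+1) + 3)/(4n² + 6n + 3)] · 5/9 → 5/9.
Successive powers of t differ by 2, so the series converges when |t|² · 5/9 < 1, i.e. |t| < √(9/5). So R = 3√5/5.

R = 3√5/5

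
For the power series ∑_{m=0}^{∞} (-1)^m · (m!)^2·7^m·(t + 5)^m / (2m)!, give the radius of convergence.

R = 4/7

Ratio test: |a_{m+1}/a_m| = (m+1)²/[(2m+1)·(2m+2)] · 7 → 7/4 as m → ∞.
The series converges when 7/4 · |t + 5| < 1, giving R = 4/7.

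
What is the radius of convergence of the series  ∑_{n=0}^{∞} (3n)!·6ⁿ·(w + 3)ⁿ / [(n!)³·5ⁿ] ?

The ratio of consecutive coefficients is (3n+1)·(3n+2)·(3n+3)/(n+1)³ · 6/5 → 162/5.
Convergence for |w + 3| · 162/5 < 1, i.e. |w + 3| < 5/162. So R = 5/162.

R = 5/162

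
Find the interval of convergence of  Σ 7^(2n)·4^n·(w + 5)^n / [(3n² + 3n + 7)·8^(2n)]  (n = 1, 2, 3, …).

[-261/49, -229/49]

The ratio of consecutive coefficients is [(3n² + 3n + 7)/(3(n+1)² + 3(n+1) + 7)] · 49·4/64 → 49/16.
Thus R = 1/(49/16) = 16/49.
Check w = -229/49: the terms are on the order of 1/n², so the series converges absolutely by comparison with the p-series (p = 2 > 1).
At w = -261/49: the series is dominated by a constant times Σ 1/n², which converges (p = 2 > 1).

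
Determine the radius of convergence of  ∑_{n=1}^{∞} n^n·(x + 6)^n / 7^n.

R = 0

By the Cauchy root test, |a_n|^(1/n) = n/7 → ∞.
Since the n-th root of |a_n| is unbounded, the series converges only at x = -6; R = 0.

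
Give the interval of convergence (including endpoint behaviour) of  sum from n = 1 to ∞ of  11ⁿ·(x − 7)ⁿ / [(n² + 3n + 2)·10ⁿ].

[67/11, 87/11]

Apply the ratio test: |a_{n+1}| / |a_n| = [(n² + 3n + 2)/((n+1)² + 3(n+1) + 2)] · 11/10, which tends to 11/10 as n → ∞.
Hence the series converges for |x − 7| < 1/(11/10) = 10/11, so the radius of convergence is 10/11.
Check x = 87/11: absolute convergence follows by limit comparison with Σ 1/n².
At x = 67/11: the series is dominated by a constant times Σ 1/n², which converges (p = 2 > 1).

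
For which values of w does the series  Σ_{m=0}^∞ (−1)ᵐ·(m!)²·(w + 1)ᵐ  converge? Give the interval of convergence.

{-1}

Ratio test: |a_{m+1}/a_m| = (m+1)² → ∞ as m → ∞.
Since the ratio → ∞, the series diverges for every w ≠ -1, and R = 0.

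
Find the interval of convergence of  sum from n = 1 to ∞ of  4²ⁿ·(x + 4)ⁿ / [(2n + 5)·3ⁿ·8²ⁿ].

Ratio test: |a_{n+1}/a_n| = [(2n + 5)/(2(n+1) + 5)] · 16/(3·64) → 1/12 as n → ∞.
Hence the series converges for |x + 4| < 1/(1/12) = 12, so the radius of convergence is 12.
Check x = 8: the terms are asymptotic to a nonzero constant times 1/n, so the series diverges by limit comparison with Σ 1/n.
When x = -16, the terms alternate in sign and decrease monotonically to 0 in absolute value (size ~ c/n), so the alternating series test gives convergence.

[-16, 8)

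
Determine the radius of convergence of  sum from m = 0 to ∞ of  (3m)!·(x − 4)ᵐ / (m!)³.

R = 1/27

Ratio test: |a_{m+1}/a_m| = (3m+1)·(3m+2)·(3m+3)/(m+1)³ → 27 as m → ∞.
Hence the series converges for |x − 4| < 1/(27) = 1/27, so the radius of convergence is 1/27.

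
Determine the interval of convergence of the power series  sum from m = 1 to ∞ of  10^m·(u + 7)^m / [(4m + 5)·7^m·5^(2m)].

The ratio of consecutive coefficients is [(4m + 5)/(4(m+1) + 5)] · 10/(7·25) → 2/35.
Hence the series converges for |u + 7| < 1/(2/35) = 35/2, so the radius of convergence is 35/2.
At u = 21/2: the terms are asymptotic to a nonzero constant times 1/m, so the series diverges by limit comparison with Σ 1/m.
Check u = -49/2: convergence follows from the alternating series test (terms decrease monotonically to 0).

[-49/2, 21/2)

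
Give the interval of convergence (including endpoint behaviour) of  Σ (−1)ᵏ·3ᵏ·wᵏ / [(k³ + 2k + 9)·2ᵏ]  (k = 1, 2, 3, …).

By the ratio test, |a_{k+1}/a_k| = [(k³ + 2k + 9)/((k+1)³ + 2(k+1) + 9)] · 3/2 → 3/2.
The series converges when 3/2 · |w| < 1, giving R = 2/3.
At w = 2/3: the series is dominated by a constant times Σ 1/k³, which converges (p = 3 > 1).
Check w = -2/3: the series is dominated by a constant times Σ 1/k³, which converges (p = 3 > 1).

[-2/3, 2/3]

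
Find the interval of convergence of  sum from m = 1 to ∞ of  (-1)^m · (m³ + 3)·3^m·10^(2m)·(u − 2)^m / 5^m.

(119/60, 121/60)

The ratio of consecutive coefficients is [((m+1)³ + 3)/(m³ + 3)] · 3·100/5 → 60.
Thus R = 1/(60) = 1/60.
Check u = 121/60: the terms do not tend to 0, so the series diverges.
When u = 119/60, the terms do not tend to 0, so the series diverges.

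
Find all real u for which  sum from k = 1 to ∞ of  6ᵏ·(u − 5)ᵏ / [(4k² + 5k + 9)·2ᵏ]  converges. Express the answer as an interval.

[14/3, 16/3]

Ratio test: |a_{k+1}/a_k| = [(4k² + 5k + 9)/(4(k+1)² + 5(k+1) + 9)] · 6/2 → 3 as k → ∞.
Thus R = 1/(3) = 1/3.
When u = 16/3, absolute convergence follows by limit comparison with Σ 1/k².
Endpoint u = 14/3: absolute convergence follows by limit comparison with Σ 1/k².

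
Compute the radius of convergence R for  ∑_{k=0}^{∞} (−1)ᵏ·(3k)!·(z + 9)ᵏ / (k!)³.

R = 1/27

Apply the ratio test: |a_{k+1}| / |a_k| = (3k+1)·(3k+2)·(3k+3)/(k+1)³, which tends to 27 as k → ∞.
Hence the series converges for |z + 9| < 1/(27) = 1/27, so the radius of convergence is 1/27.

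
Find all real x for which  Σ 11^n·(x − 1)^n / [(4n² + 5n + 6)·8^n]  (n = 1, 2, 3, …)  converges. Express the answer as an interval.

Apply the ratio test: |a_{n+1}| / |a_n| = [(4n² + 5n + 6)/(4(n+1)² + 5(n+1) + 6)] · 11/8, which tends to 11/8 as n → ∞.
Hence the series converges for |x − 1| < 1/(11/8) = 8/11, so the radius of convergence is 8/11.
When x = 19/11, absolute convergence follows by limit comparison with Σ 1/n².
Endpoint x = 3/11: the terms are on the order of 1/n², so the series converges absolutely by comparison with the p-series (p = 2 > 1).

[3/11, 19/11]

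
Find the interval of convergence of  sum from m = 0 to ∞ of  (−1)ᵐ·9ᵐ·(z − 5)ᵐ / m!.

By the ratio test, |a_{m+1}/a_m| = 9 · 1/(m+1) → 0.
The limit is 0, so the series converges for all z; R = ∞.

(−∞, ∞)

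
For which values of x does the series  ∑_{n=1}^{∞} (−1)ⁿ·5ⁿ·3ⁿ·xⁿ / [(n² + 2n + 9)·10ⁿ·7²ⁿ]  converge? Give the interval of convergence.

[-98/3, 98/3]

The ratio of consecutive coefficients is [(n² + 2n + 9)/((n+1)² + 2(n+1) + 9)] · 5·3/(10·49) → 3/98.
Hence the series converges for |x| < 1/(3/98) = 98/3, so the radius of convergence is 98/3.
When x = 98/3, the terms are on the order of 1/n², so the series converges absolutely by comparison with the p-series (p = 2 > 1).
At x = -98/3: the series is dominated by a constant times Σ 1/n², which converges (p = 2 > 1).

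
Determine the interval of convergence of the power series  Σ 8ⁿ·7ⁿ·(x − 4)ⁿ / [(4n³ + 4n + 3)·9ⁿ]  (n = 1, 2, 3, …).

[215/56, 233/56]

The ratio of consecutive coefficients is [(4n³ + 4n + 3)/(4(n+1)³ + 4(n+1) + 3)] · 8·7/9 → 56/9.
Thus R = 1/(56/9) = 9/56.
Check x = 233/56: the terms are on the order of 1/n³, so the series converges absolutely by comparison with the p-series (p = 3 > 1).
At x = 215/56: the terms are on the order of 1/n³, so the series converges absolutely by comparison with the p-series (p = 3 > 1).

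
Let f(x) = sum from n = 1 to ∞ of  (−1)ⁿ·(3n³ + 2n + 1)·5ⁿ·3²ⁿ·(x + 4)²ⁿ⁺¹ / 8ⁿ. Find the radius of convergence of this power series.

R = 2√10/15

Ratio test: |a_{n+1}/a_n| = [(3(n+1)³ + 2(n+1) + 1)/(3n³ + 2n + 1)] · 5·9/8 → 45/8 as n → ∞.
Writing y = (x + 4)², the series in y has radius 8/45, so |x + 4| < √(8/45) and R = 2√10/15.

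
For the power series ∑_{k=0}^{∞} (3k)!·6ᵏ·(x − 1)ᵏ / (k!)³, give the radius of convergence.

The ratio of consecutive coefficients is (3k+1)·(3k+2)·(3k+3)/(k+1)³ · 6 → 162.
Hence the series converges for |x − 1| < 1/(162) = 1/162, so the radius of convergence is 1/162.

R = 1/162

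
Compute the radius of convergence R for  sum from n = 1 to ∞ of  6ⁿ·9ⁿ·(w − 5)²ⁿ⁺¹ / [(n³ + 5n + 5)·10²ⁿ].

R = 5√6/9

The ratio of consecutive coefficients is [(n³ + 5n + 5)/((n+1)³ + 5(n+1) + 5)] · 6·9/100 → 27/50.
Since the exponent of (w − 5) increases by 2 each term, convergence requires |w − 5|² < 50/27, hence R = 5√6/9.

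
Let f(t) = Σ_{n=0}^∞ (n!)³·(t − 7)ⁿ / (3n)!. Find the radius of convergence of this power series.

Apply the ratio test: |a_{n+1}| / |a_n| = (n+1)³/[(3n+1)·(3n+2)·(3n+3)], which tends to 1/27 as n → ∞.
Hence the series converges for |t − 7| < 1/(1/27) = 27, so the radius of convergence is 27.

R = 27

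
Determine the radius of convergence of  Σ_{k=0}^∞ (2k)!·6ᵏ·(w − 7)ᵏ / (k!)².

R = 1/24

Ratio test: |a_{k+1}/a_k| = (2k+1)·(2k+2)/(k+1)² · 6 → 24 as k → ∞.
Hence the series converges for |w − 7| < 1/(24) = 1/24, so the radius of convergence is 1/24.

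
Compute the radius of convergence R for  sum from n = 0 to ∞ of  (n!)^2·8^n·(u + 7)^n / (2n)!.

By the ratio test, |a_{n+1}/a_n| = (n+1)²/[(2n+1)·(2n+2)] · 8 → 2.
Convergence for |u + 7| · 2 < 1, i.e. |u + 7| < 1/2. So R = 1/2.

R = 1/2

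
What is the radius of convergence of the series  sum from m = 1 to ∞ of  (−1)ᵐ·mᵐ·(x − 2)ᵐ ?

R = 0

Root test: |a_m|^(1/m) = m → ∞.
Since the m-th root of |a_m| is unbounded, the series converges only at x = 2; R = 0.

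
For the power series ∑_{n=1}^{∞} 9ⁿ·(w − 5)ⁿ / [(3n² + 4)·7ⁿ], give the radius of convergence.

R = 7/9

By the ratio test, |a_{n+1}/a_n| = [(3n² + 4)/(3(n+1)² + 4)] · 9/7 → 9/7.
Convergence for |w − 5| · 9/7 < 1, i.e. |w − 5| < 7/9. So R = 7/9.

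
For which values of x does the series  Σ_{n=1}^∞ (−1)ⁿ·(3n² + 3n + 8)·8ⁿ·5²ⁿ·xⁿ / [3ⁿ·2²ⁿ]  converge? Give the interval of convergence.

(-3/50, 3/50)

Apply the ratio test: |a_{n+1}| / |a_n| = [(3(n+1)² + 3(n+1) + 8)/(3n² + 3n + 8)] · 8·25/(3·4), which tends to 50/3 as n → ∞.
The series converges when 50/3 · |x| < 1, giving R = 3/50.
Endpoint x = 3/50: the terms have absolute value of order n², which does not tend to 0, so the series diverges by the divergence test.
Endpoint x = -3/50: the n-th term does not approach 0; divergence by the term test.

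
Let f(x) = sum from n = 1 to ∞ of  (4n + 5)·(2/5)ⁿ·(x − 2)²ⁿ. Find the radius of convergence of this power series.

Ratio test: |a_{n+1}/a_n| = [(4(n+1) + 5)/(4n + 5)] · 2/5 → 2/5 as n → ∞.
Since the exponent of (x − 2) increases by 2 each term, convergence requires |x − 2|² < 5/2, hence R = √10/2.

R = √10/2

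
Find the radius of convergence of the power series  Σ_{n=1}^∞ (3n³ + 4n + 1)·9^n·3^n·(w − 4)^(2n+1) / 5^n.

R = √15/9

Ratio test: |a_{n+1}/a_n| = [(3(n+1)³ + 4(n+1) + 1)/(3n³ + 4n + 1)] · 9·3/5 → 27/5 as n → ∞.
Since the exponent of (w − 4) increases by 2 each term, convergence requires |w − 4|² < 5/27, hence R = √15/9.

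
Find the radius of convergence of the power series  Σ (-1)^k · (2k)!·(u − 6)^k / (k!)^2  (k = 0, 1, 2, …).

R = 1/4

Ratio test: |a_{k+1}/a_k| = (2k+1)·(2k+2)/(k+1)² → 4 as k → ∞.
Hence the series converges for |u − 6| < 1/(4) = 1/4, so the radius of convergence is 1/4.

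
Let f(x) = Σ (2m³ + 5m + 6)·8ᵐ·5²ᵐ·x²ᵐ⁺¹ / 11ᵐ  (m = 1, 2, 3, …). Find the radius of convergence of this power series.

By the ratio test, |a_{m+1}/a_m| = [(2(m+1)³ + 5(m+1) + 6)/(2m³ + 5m + 6)] · 8·25/11 → 200/11.
Successive powers of x differ by 2, so the series converges when |x|² · 200/11 < 1, i.e. |x| < √(11/200). So R = √22/20.

R = √22/20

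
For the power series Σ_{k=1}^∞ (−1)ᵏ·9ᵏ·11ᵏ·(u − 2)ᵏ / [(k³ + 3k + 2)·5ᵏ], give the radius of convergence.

R = 5/99

Ratio test: |a_{k+1}/a_k| = [(k³ + 3k + 2)/((k+1)³ + 3(k+1) + 2)] · 9·11/5 → 99/5 as k → ∞.
Thus R = 1/(99/5) = 5/99.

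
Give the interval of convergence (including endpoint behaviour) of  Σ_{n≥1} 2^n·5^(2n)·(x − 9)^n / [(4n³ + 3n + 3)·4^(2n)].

By the ratio test, |a_{n+1}/a_n| = [(4n³ + 3n + 3)/(4(n+1)³ + 3(n+1) + 3)] · 2·25/16 → 25/8.
Convergence for |x − 9| · 25/8 < 1, i.e. |x − 9| < 8/25. So R = 8/25.
Check x = 233/25: the series is dominated by a constant times Σ 1/n³, which converges (p = 3 > 1).
Endpoint x = 217/25: absolute convergence follows by limit comparison with Σ 1/n³.

[217/25, 233/25]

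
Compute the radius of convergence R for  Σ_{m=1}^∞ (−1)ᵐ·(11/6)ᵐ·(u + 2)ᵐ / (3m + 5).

By the ratio test, |a_{m+1}/a_m| = [(3m + 5)/(3(m+1) + 5)] · 11/6 → 11/6.
Hence the series converges for |u + 2| < 1/(11/6) = 6/11, so the radius of convergence is 6/11.

R = 6/11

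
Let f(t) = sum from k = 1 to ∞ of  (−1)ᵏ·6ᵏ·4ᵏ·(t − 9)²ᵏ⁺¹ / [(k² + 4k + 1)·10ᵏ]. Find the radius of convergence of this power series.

R = √15/6

The ratio of consecutive coefficients is [(k² + 4k + 1)/((k+1)² + 4(k+1) + 1)] · 6·4/10 → 12/5.
Writing y = (t − 9)², the series in y has radius 5/12, so |t − 9| < √(5/12) and R = √15/6.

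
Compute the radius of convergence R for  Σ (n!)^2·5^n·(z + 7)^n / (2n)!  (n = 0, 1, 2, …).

By the ratio test, |a_{n+1}/a_n| = (n+1)²/[(2n+1)·(2n+2)] · 5 → 5/4.
Convergence for |z + 7| · 5/4 < 1, i.e. |z + 7| < 4/5. So R = 4/5.

R = 4/5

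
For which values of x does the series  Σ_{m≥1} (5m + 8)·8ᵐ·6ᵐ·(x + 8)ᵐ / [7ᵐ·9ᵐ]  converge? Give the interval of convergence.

(-149/16, -107/16)

Apply the ratio test: |a_{m+1}| / |a_m| = [(5(m+1) + 8)/(5m + 8)] · 8·6/(7·9), which tends to 16/21 as m → ∞.
Convergence for |x + 8| · 16/21 < 1, i.e. |x + 8| < 21/16. So R = 21/16.
When x = -107/16, the m-th term does not approach 0; divergence by the term test.
At x = -149/16: the terms do not tend to 0, so the series diverges.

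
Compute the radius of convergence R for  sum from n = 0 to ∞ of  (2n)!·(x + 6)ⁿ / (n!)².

Apply the ratio test: |a_{n+1}| / |a_n| = (2n+1)·(2n+2)/(n+1)², which tends to 4 as n → ∞.
The series converges when 4 · |x + 6| < 1, giving R = 1/4.

R = 1/4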